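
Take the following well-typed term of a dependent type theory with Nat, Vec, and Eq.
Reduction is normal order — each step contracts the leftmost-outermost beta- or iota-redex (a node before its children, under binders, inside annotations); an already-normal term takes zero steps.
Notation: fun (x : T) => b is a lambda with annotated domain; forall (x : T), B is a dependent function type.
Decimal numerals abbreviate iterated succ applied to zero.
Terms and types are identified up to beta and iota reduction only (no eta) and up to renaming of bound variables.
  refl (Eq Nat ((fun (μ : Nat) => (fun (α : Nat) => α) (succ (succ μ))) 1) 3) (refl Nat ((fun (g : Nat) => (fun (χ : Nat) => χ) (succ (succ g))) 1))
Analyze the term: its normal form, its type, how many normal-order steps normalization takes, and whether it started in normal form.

resulting normal form:
  refl (Eq Nat 3 3) (refl Nat 3)
inferred type:
  Eq (Eq Nat 3 3) (refl Nat 3) (refl Nat 3)
steps to reach normal form (normal order): 4
term was already normal: no
first contracted redex: a beta-redex


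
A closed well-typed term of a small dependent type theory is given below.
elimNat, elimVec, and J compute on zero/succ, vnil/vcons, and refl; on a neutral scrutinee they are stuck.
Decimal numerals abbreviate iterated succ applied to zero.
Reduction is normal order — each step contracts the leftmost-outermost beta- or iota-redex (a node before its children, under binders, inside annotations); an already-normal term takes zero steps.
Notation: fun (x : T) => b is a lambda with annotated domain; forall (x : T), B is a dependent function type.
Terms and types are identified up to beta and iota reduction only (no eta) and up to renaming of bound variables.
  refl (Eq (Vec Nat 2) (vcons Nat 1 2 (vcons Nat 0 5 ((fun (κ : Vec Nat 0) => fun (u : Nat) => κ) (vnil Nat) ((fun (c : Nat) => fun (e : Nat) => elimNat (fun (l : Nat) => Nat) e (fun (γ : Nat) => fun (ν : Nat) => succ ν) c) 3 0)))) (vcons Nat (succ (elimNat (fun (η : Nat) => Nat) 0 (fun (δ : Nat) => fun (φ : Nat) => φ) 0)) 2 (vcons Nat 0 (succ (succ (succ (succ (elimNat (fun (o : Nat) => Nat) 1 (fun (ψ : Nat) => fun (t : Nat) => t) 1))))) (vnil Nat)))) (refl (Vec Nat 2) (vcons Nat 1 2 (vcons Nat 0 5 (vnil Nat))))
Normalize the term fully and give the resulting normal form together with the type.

reduced normal form:
  refl (Eq (Vec Nat 2) (vcons Nat 1 2 (vcons Nat 0 5 (vnil Nat))) (vcons Nat 1 2 (vcons Nat 0 5 (vnil Nat)))) (refl (Vec Nat 2) (vcons Nat 1 2 (vcons Nat 0 5 (vnil Nat))))
inferred type:
  Eq (Eq (Vec Nat 2) (vcons Nat 1 2 (vcons Nat 0 5 (vnil Nat))) (vcons Nat 1 2 (vcons Nat 0 5 (vnil Nat)))) (refl (Vec Nat 2) (vcons Nat 1 2 (vcons Nat 0 5 (vnil Nat)))) (refl (Vec Nat 2) (vcons Nat 1 2 (vcons Nat 0 5 (vnil Nat))))


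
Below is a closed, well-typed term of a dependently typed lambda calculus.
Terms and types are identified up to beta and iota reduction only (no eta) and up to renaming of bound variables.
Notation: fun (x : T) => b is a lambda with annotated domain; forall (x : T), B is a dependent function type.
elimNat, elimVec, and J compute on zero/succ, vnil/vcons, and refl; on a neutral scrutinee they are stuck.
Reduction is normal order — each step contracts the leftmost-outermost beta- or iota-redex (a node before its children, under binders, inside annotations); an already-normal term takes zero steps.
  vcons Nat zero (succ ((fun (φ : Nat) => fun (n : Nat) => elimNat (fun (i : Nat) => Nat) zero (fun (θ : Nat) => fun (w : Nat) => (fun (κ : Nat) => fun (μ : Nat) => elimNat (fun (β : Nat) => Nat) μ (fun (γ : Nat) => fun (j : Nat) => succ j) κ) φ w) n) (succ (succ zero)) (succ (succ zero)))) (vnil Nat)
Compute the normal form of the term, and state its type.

reduced normal form:
  vcons Nat zero (succ (succ (succ (succ (succ zero))))) (vnil Nat)
type:
  Vec Nat (succ zero)


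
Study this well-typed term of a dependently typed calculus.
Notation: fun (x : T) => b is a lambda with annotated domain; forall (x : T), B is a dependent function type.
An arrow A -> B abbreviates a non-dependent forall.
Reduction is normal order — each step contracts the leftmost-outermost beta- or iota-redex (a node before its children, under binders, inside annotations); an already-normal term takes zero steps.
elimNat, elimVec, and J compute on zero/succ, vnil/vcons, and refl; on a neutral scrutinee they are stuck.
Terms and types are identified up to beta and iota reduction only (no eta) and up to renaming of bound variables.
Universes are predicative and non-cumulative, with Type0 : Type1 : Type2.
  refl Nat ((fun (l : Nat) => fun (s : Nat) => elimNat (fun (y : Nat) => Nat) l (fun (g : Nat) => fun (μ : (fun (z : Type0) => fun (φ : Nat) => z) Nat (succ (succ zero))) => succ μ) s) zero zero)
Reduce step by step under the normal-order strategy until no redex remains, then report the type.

reduction (normal order):
  refl Nat ((fun (l : Nat) => fun (s : Nat) => elimNat (fun (y : Nat) => Nat) l (fun (g : Nat) => fun (μ : (fun (z : Type0) => fun (φ : Nat) => z) Nat (succ (succ zero))) => succ μ) s) zero zero)
  ~> refl Nat ((fun (l : Nat) => elimNat (fun (s : Nat) => Nat) zero (fun (y : Nat) => fun (g : (fun (μ : Type0) => fun (z : Nat) => μ) Nat (succ (succ zero))) => succ g) l) zero)
  ~> refl Nat (elimNat (fun (l : Nat) => Nat) zero (fun (s : Nat) => fun (y : (fun (g : Type0) => fun (μ : Nat) => g) Nat (succ (succ zero))) => succ y) zero)
  ~> refl Nat zero
inferred type:
  Eq Nat zero zero


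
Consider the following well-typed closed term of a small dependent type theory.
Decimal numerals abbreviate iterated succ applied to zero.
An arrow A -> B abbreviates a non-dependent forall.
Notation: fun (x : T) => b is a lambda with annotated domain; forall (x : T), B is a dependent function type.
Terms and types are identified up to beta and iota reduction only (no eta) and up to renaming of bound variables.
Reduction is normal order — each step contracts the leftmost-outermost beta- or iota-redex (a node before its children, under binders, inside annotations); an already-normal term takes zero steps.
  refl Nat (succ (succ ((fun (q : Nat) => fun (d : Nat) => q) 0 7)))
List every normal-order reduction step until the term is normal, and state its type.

normal-order reduction sequence:
  refl Nat (succ (succ ((fun (q : Nat) => fun (d : Nat) => q) 0 7)))
  ~> refl Nat (succ (succ ((fun (q : Nat) => 0) 7)))
  ~> refl Nat 2
type:
  Eq Nat 2 2


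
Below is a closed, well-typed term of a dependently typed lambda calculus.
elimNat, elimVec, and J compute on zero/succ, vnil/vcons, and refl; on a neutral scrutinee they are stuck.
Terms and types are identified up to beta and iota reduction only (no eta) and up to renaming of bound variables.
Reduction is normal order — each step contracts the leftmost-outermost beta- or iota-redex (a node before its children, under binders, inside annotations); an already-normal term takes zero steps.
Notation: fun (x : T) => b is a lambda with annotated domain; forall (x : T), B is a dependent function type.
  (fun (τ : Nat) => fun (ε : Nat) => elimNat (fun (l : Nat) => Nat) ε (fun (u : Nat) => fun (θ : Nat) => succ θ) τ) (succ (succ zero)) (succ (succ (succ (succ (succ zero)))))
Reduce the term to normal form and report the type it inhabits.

resulting normal form:
  succ (succ (succ (succ (succ (succ (succ zero))))))
inferred type:
  Nat
observation: the leftmost-outermost redex is a beta-redex, and normalization takes 9 steps.


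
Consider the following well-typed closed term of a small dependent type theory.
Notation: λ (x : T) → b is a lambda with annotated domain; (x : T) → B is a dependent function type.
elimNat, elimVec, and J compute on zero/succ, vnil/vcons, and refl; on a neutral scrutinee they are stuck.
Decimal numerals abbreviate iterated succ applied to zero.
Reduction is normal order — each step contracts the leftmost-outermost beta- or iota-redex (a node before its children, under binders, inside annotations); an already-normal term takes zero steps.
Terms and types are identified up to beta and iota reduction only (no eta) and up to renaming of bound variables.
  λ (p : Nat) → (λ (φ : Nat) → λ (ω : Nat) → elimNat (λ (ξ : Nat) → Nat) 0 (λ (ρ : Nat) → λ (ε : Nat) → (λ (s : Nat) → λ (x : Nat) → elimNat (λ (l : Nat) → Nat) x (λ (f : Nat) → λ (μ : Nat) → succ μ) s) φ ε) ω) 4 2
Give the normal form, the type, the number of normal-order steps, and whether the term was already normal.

normal form:
  λ (p : Nat) → 8
the term's type:
  (p : Nat) → Nat
reduction steps (normal order): 39
term was already normal: no
first redex: a beta-redex


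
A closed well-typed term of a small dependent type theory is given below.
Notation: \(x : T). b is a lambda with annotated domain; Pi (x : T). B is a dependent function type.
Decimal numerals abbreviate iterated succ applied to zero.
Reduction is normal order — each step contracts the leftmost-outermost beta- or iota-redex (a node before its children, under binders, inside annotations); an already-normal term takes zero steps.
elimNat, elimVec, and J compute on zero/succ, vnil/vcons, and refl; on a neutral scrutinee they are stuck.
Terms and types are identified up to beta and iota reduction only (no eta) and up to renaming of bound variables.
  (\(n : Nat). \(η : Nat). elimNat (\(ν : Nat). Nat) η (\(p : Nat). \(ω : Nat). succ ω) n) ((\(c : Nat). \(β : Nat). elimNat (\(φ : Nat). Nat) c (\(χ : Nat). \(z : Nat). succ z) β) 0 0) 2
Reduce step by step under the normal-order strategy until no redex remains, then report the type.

normal-order reduction:
  (\(n : Nat). \(η : Nat). elimNat (\(ν : Nat). Nat) η (\(p : Nat). \(ω : Nat). succ ω) n) ((\(c : Nat). \(β : Nat). elimNat (\(φ : Nat). Nat) c (\(χ : Nat). \(z : Nat). succ z) β) 0 0) 2
  ~> (\(n : Nat). elimNat (\(η : Nat). Nat) n (\(ν : Nat). \(p : Nat). succ p) ((\(ω : Nat). \(c : Nat). elimNat (\(β : Nat). Nat) ω (\(φ : Nat). \(χ : Nat). succ χ) c) 0 0)) 2
  ~> elimNat (\(n : Nat). Nat) 2 (\(η : Nat). \(ν : Nat). succ ν) ((\(p : Nat). \(ω : Nat). elimNat (\(c : Nat). Nat) p (\(β : Nat). \(φ : Nat). succ φ) ω) 0 0)
  ~> elimNat (\(n : Nat). Nat) 2 (\(η : Nat). \(ν : Nat). succ ν) ((\(p : Nat). elimNat (\(ω : Nat). Nat) 0 (\(c : Nat). \(β : Nat). succ β) p) 0)
  ~> elimNat (\(n : Nat). Nat) 2 (\(η : Nat). \(ν : Nat). succ ν) (elimNat (\(p : Nat). Nat) 0 (\(ω : Nat). \(c : Nat). succ c) 0)
  ~> elimNat (\(n : Nat). Nat) 2 (\(η : Nat). \(ν : Nat). succ ν) 0
  ~> 2
type:
  Nat


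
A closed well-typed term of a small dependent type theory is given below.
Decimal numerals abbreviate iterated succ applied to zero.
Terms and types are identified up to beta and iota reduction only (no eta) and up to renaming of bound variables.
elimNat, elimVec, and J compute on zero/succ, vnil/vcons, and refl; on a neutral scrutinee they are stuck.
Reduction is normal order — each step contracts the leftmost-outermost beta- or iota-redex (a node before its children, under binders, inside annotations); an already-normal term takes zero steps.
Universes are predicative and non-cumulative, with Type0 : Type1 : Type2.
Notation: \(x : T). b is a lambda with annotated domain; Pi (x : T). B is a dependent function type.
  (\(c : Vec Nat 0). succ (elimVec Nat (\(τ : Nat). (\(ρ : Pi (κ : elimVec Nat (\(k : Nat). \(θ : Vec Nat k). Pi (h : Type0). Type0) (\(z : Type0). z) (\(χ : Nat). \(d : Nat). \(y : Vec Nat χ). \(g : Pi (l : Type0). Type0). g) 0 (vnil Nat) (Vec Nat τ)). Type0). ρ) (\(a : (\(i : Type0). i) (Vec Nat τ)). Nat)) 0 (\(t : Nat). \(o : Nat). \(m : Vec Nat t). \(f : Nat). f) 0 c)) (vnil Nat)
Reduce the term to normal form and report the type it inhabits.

resulting normal form:
  1
the term's type:
  Nat


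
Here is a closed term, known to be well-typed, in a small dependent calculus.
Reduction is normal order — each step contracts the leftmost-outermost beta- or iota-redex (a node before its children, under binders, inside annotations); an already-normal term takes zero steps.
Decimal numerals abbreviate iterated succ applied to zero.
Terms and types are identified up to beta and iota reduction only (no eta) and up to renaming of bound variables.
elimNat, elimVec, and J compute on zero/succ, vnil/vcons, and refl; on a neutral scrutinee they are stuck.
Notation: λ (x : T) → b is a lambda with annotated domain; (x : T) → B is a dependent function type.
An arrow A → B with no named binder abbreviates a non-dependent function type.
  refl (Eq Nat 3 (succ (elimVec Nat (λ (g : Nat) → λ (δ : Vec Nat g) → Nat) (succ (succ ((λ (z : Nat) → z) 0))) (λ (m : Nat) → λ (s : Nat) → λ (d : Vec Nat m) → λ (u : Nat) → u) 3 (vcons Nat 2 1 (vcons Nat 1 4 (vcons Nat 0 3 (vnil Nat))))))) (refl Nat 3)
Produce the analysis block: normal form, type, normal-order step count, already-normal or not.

normal form:
  refl (Eq Nat 3 3) (refl Nat 3)
type:
  Eq (Eq Nat 3 3) (refl Nat 3) (refl Nat 3)
normal-order step count: 17
already normal: no
first contracted redex: an elimVec iota-redex


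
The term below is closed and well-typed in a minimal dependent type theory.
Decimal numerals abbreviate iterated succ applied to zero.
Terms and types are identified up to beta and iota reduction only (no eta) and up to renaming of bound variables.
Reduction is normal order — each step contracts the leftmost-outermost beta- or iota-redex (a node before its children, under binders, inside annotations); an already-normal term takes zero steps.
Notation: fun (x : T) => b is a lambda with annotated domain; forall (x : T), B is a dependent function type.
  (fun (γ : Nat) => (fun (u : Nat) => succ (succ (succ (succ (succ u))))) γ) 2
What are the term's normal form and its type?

resulting normal form:
  7
type:
  Nat
observation: the leftmost-outermost redex is a beta-redex, and normalization takes 2 steps.


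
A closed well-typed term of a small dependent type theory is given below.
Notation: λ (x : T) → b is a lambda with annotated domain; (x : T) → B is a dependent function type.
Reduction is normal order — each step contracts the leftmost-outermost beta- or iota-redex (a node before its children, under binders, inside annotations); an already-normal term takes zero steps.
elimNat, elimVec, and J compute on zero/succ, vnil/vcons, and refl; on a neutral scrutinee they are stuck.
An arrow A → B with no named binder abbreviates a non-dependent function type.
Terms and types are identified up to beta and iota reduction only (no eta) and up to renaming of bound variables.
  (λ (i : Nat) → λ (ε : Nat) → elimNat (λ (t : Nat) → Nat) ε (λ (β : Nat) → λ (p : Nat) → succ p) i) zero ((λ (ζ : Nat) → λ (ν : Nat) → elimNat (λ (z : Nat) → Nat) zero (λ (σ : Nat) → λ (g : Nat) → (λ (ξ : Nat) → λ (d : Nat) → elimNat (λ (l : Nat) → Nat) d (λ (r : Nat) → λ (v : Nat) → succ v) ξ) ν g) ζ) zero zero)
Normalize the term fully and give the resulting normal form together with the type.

resulting normal form:
  zero
inferred type:
  Nat


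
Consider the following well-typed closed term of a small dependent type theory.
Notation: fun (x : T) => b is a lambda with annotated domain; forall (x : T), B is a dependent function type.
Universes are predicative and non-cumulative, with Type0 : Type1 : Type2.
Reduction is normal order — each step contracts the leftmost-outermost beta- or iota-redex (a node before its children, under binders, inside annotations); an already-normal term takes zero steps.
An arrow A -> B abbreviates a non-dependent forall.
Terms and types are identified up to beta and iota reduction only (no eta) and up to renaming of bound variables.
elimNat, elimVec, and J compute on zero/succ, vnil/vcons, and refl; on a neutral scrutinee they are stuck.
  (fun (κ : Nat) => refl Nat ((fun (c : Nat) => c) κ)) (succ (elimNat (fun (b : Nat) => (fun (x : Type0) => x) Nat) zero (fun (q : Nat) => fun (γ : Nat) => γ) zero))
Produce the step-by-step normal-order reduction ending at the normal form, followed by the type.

normal-order reduction sequence:
  (fun (κ : Nat) => refl Nat ((fun (c : Nat) => c) κ)) (succ (elimNat (fun (b : Nat) => (fun (x : Type0) => x) Nat) zero (fun (q : Nat) => fun (γ : Nat) => γ) zero))
  ~> refl Nat ((fun (κ : Nat) => κ) (succ (elimNat (fun (c : Nat) => (fun (b : Type0) => b) Nat) zero (fun (x : Nat) => fun (q : Nat) => q) zero)))
  ~> refl Nat (succ (elimNat (fun (κ : Nat) => (fun (c : Type0) => c) Nat) zero (fun (b : Nat) => fun (x : Nat) => x) zero))
  ~> refl Nat (succ zero)
the term's type:
  Eq Nat (succ zero) (succ zero)


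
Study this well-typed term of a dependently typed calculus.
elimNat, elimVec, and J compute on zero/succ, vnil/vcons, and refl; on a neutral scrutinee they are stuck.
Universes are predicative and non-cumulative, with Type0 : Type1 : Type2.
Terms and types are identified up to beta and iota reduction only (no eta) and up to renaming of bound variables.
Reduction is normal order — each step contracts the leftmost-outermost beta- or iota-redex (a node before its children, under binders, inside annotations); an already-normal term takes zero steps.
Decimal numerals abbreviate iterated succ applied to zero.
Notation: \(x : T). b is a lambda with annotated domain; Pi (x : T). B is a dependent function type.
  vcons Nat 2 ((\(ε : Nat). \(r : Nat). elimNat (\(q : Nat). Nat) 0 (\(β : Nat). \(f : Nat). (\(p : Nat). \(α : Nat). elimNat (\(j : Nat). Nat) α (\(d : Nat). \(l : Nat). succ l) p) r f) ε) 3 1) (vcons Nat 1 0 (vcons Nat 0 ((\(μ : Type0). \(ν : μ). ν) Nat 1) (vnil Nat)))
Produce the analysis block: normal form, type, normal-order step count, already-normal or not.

normal form:
  vcons Nat 2 3 (vcons Nat 1 0 (vcons Nat 0 1 (vnil Nat)))
type:
  Vec Nat 3
reduction steps (normal order): 32
term was already normal: no
first contracted redex: a beta-redex


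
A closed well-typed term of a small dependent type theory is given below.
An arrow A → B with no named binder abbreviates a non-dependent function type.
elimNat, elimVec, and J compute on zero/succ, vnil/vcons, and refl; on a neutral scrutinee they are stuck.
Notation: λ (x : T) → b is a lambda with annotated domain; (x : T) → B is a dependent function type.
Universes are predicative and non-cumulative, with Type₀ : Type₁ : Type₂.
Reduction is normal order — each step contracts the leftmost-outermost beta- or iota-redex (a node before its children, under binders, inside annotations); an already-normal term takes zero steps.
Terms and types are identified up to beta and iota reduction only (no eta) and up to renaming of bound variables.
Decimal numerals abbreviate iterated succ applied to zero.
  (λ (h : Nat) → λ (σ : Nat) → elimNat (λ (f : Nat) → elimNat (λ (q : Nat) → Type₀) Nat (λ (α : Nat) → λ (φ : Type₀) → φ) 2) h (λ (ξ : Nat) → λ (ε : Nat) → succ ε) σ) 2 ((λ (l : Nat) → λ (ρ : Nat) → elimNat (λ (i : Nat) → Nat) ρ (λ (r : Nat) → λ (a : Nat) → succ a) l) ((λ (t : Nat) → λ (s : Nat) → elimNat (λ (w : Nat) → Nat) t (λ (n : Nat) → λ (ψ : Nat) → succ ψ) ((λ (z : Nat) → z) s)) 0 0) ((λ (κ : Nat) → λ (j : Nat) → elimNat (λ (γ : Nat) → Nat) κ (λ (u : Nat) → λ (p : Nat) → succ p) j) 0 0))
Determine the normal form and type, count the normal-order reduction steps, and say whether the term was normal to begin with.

reduced normal form:
  2
type:
  Nat
steps to reach normal form (normal order): 20
term was already normal: no
first contracted redex: a beta-redex


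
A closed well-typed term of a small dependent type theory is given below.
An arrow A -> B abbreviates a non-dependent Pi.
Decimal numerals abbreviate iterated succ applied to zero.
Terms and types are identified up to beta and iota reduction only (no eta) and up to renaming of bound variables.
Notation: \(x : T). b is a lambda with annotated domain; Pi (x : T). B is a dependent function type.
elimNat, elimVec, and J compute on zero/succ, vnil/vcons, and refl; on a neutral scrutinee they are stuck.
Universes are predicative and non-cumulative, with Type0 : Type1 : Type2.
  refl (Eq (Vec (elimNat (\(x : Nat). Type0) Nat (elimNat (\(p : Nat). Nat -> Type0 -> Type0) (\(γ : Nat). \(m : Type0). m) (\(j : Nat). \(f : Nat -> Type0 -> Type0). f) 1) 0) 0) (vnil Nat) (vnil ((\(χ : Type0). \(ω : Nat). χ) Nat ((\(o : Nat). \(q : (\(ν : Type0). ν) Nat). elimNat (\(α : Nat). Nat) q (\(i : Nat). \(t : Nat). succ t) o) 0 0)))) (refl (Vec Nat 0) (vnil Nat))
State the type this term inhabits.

the term's type:
  Eq (Eq (Vec Nat 0) (vnil Nat) (vnil Nat)) (refl (Vec Nat 0) (vnil Nat)) (refl (Vec Nat 0) (vnil Nat))


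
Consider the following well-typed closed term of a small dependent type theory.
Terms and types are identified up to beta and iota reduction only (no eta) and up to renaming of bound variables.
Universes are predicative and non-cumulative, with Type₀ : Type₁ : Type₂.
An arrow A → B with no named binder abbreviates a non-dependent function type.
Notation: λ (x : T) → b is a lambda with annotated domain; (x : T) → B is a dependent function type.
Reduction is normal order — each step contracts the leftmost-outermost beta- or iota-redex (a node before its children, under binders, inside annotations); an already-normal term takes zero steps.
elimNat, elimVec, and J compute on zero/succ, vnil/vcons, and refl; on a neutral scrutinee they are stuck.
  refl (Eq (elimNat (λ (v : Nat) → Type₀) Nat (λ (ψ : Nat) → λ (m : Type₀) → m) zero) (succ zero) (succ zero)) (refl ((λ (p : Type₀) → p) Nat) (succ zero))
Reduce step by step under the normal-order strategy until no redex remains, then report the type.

normal-order reduction:
  refl (Eq (elimNat (λ (v : Nat) → Type₀) Nat (λ (ψ : Nat) → λ (m : Type₀) → m) zero) (succ zero) (succ zero)) (refl ((λ (p : Type₀) → p) Nat) (succ zero))
  ~> refl (Eq Nat (succ zero) (succ zero)) (refl ((λ (v : Type₀) → v) Nat) (succ zero))
  ~> refl (Eq Nat (succ zero) (succ zero)) (refl Nat (succ zero))
type:
  Eq (Eq Nat (succ zero) (succ zero)) (refl Nat (succ zero)) (refl Nat (succ zero))


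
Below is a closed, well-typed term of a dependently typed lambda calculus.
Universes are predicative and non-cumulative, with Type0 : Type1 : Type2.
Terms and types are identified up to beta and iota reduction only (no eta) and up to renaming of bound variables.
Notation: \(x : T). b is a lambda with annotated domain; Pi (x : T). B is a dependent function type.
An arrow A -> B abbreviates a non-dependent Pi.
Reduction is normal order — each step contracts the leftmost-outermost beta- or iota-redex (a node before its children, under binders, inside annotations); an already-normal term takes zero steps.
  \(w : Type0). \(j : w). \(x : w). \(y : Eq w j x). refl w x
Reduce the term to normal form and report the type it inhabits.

reduced normal form:
  \(w : Type0). \(j : w). \(x : w). \(y : Eq w j x). refl w x
the term's type:
  Pi (w : Type0). Pi (j : w). Pi (x : w). Eq w j x -> Eq w x x
observation: no redex remains anywhere in the term; it is its own normal form.


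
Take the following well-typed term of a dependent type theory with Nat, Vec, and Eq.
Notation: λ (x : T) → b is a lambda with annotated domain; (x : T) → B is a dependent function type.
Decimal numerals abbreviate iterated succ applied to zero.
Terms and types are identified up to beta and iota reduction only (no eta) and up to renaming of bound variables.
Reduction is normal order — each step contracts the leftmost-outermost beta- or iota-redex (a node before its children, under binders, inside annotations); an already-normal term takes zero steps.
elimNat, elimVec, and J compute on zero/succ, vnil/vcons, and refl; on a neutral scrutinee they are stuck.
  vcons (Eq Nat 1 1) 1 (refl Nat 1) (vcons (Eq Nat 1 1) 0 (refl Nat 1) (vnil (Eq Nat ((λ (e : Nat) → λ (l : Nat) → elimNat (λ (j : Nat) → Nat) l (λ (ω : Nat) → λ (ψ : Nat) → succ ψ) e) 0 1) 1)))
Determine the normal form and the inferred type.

normal form:
  vcons (Eq Nat 1 1) 1 (refl Nat 1) (vcons (Eq Nat 1 1) 0 (refl Nat 1) (vnil (Eq Nat 1 1)))
the term's type:
  Vec (Eq Nat 1 1) 2


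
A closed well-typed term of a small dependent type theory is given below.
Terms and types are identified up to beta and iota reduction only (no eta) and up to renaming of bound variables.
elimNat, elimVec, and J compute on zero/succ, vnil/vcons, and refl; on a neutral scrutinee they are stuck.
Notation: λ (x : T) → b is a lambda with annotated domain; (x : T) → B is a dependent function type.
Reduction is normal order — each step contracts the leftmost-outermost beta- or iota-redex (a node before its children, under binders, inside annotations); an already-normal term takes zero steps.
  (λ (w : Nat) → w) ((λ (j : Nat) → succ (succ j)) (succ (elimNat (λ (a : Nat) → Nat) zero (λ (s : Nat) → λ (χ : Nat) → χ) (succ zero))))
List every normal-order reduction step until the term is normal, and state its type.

normal-order reduction sequence:
  (λ (w : Nat) → w) ((λ (j : Nat) → succ (succ j)) (succ (elimNat (λ (a : Nat) → Nat) zero (λ (s : Nat) → λ (χ : Nat) → χ) (succ zero))))
  ~> (λ (w : Nat) → succ (succ w)) (succ (elimNat (λ (j : Nat) → Nat) zero (λ (a : Nat) → λ (s : Nat) → s) (succ zero)))
  ~> succ (succ (succ (elimNat (λ (w : Nat) → Nat) zero (λ (j : Nat) → λ (a : Nat) → a) (succ zero))))
  ~> succ (succ (succ ((λ (w : Nat) → λ (j : Nat) → j) zero (elimNat (λ (a : Nat) → Nat) zero (λ (s : Nat) → λ (χ : Nat) → χ) zero))))
  ~> succ (succ (succ ((λ (w : Nat) → w) (elimNat (λ (j : Nat) → Nat) zero (λ (a : Nat) → λ (s : Nat) → s) zero))))
  ~> succ (succ (succ (elimNat (λ (w : Nat) → Nat) zero (λ (j : Nat) → λ (a : Nat) → a) zero)))
  ~> succ (succ (succ zero))
type:
  Nat


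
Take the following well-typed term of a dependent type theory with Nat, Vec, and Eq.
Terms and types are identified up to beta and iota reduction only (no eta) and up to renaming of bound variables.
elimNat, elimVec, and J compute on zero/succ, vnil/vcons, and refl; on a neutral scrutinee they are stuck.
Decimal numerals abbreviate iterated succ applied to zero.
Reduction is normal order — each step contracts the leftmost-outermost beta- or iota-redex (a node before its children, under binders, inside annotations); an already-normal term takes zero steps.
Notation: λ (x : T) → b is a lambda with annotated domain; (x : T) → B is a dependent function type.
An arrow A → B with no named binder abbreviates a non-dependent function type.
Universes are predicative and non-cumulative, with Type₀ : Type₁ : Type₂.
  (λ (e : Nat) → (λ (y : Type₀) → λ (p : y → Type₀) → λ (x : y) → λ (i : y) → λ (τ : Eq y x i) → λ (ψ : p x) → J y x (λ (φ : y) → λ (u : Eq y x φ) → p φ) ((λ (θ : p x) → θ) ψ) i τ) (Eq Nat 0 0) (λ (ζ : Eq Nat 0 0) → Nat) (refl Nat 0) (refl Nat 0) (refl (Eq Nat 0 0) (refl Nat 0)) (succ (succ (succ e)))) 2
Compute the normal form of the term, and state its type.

reduced normal form:
  5
type:
  Nat
observation: reduction starts at a beta-redex, and 9 normal-order steps reach the normal form.


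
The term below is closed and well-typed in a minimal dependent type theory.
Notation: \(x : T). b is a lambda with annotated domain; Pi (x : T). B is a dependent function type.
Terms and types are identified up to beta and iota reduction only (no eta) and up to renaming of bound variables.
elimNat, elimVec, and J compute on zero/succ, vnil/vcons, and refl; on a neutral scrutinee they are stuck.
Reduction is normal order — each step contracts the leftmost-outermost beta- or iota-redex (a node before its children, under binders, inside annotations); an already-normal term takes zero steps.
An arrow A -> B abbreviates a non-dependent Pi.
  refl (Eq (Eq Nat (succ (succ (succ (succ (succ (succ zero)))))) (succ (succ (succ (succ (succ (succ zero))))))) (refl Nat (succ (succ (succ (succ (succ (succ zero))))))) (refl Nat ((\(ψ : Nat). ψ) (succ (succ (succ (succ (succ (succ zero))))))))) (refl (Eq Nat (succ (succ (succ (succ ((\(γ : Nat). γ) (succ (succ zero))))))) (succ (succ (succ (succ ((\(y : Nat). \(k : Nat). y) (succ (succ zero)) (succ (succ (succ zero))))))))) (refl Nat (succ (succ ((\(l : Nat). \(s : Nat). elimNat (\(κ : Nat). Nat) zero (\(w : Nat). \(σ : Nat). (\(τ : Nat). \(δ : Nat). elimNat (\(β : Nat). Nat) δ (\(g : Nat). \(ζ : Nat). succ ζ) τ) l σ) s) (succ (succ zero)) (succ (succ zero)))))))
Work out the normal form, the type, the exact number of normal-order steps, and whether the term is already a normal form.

reduced normal form:
  refl (Eq (Eq Nat (succ (succ (succ (succ (succ (succ zero)))))) (succ (succ (succ (succ (succ (succ zero))))))) (refl Nat (succ (succ (succ (succ (succ (succ zero))))))) (refl Nat (succ (succ (succ (succ (succ (succ zero)))))))) (refl (Eq Nat (succ (succ (succ (succ (succ (succ zero)))))) (succ (succ (succ (succ (succ (succ zero))))))) (refl Nat (succ (succ (succ (succ (succ (succ zero))))))))
type:
  Eq (Eq (Eq Nat (succ (succ (succ (succ (succ (succ zero)))))) (succ (succ (succ (succ (succ (succ zero))))))) (refl Nat (succ (succ (succ (succ (succ (succ zero))))))) (refl Nat (succ (succ (succ (succ (succ (succ zero)))))))) (refl (Eq Nat (succ (succ (succ (succ (succ (succ zero)))))) (succ (succ (succ (succ (succ (succ zero))))))) (refl Nat (succ (succ (succ (succ (succ (succ zero)))))))) (refl (Eq Nat (succ (succ (succ (succ (succ (succ zero)))))) (succ (succ (succ (succ (succ (succ zero))))))) (refl Nat (succ (succ (succ (succ (succ (succ zero))))))))
normal-order step count: 31
already normal: no
first contracted redex: a beta-redex


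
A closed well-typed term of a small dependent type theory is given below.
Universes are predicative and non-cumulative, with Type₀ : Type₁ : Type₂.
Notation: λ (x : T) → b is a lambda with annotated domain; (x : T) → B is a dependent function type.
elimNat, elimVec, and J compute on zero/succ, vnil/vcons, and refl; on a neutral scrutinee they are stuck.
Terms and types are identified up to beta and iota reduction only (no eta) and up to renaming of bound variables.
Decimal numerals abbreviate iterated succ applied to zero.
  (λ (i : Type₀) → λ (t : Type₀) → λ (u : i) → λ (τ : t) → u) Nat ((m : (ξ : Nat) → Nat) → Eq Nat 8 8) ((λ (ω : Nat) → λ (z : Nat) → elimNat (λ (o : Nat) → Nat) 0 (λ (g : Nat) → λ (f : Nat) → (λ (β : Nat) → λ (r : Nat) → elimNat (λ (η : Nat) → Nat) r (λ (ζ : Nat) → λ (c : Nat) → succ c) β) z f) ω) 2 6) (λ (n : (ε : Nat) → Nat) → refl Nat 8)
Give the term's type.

inferred type:
  Nat


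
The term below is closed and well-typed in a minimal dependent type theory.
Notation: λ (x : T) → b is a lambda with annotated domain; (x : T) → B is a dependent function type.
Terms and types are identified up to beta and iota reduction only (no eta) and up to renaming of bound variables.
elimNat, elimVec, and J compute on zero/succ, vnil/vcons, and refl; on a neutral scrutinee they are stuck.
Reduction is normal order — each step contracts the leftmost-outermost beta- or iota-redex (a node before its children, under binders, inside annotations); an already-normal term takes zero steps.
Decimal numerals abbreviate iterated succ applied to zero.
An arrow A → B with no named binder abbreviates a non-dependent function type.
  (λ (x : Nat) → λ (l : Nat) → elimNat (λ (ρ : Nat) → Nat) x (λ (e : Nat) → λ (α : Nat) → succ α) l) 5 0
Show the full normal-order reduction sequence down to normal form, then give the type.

normal-order reduction:
  (λ (x : Nat) → λ (l : Nat) → elimNat (λ (ρ : Nat) → Nat) x (λ (e : Nat) → λ (α : Nat) → succ α) l) 5 0
  ~> (λ (x : Nat) → elimNat (λ (l : Nat) → Nat) 5 (λ (ρ : Nat) → λ (e : Nat) → succ e) x) 0
  ~> elimNat (λ (x : Nat) → Nat) 5 (λ (l : Nat) → λ (ρ : Nat) → succ ρ) 0
  ~> 5
the term's type:
  Nat


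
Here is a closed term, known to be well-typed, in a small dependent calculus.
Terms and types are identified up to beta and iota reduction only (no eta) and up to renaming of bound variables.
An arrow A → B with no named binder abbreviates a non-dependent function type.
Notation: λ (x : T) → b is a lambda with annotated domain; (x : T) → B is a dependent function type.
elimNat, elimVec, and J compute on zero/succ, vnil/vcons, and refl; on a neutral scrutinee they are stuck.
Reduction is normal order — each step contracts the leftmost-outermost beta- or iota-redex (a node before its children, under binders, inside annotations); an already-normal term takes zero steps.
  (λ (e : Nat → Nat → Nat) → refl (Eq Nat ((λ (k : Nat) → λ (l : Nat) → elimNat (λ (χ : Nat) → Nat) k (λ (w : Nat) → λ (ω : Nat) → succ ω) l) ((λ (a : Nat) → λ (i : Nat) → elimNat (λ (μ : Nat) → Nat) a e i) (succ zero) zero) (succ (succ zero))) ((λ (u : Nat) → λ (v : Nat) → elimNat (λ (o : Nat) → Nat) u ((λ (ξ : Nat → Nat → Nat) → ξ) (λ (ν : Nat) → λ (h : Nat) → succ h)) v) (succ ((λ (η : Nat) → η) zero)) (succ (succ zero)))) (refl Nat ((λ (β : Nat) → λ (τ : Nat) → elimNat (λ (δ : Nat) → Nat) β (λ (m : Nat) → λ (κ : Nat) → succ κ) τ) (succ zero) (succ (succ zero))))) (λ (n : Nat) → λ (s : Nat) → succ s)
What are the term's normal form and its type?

reduced normal form:
  refl (Eq Nat (succ (succ (succ zero))) (succ (succ (succ zero)))) (refl Nat (succ (succ (succ zero))))
inferred type:
  Eq (Eq Nat (succ (succ (succ zero))) (succ (succ (succ zero)))) (refl Nat (succ (succ (succ zero)))) (refl Nat (succ (succ (succ zero))))
observation: reduction starts at a beta-redex, and 34 normal-order steps reach the normal form.


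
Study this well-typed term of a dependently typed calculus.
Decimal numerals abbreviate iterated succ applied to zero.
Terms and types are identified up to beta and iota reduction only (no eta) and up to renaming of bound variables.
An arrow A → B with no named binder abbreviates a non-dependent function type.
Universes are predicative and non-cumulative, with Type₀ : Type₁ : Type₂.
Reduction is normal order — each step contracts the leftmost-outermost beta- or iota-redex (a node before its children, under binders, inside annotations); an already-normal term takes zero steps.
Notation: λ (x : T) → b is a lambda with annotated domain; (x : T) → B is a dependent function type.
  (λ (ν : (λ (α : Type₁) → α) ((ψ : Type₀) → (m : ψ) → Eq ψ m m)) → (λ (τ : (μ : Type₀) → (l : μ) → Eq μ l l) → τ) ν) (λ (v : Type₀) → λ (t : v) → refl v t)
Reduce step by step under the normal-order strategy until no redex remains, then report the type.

reduction (normal order):
  (λ (ν : (λ (α : Type₁) → α) ((ψ : Type₀) → (m : ψ) → Eq ψ m m)) → (λ (τ : (μ : Type₀) → (l : μ) → Eq μ l l) → τ) ν) (λ (v : Type₀) → λ (t : v) → refl v t)
  ~> (λ (ν : (α : Type₀) → (ψ : α) → Eq α ψ ψ) → ν) (λ (m : Type₀) → λ (τ : m) → refl m τ)
  ~> λ (ν : Type₀) → λ (α : ν) → refl ν α
type:
  (ν : Type₀) → (α : ν) → Eq ν α α


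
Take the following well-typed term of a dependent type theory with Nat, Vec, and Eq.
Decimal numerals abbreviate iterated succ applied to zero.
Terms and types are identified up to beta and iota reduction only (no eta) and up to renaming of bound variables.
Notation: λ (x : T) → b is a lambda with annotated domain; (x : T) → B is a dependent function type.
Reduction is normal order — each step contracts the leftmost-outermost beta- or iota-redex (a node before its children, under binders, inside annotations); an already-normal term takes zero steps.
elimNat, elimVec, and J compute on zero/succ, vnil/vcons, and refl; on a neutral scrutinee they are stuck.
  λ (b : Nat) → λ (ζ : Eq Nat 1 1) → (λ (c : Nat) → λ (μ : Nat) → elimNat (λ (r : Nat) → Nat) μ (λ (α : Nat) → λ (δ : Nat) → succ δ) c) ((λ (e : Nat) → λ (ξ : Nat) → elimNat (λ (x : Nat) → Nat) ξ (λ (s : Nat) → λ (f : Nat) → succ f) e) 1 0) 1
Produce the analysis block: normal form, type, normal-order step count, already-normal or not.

resulting normal form:
  λ (b : Nat) → λ (ζ : Eq Nat 1 1) → 2
type:
  (b : Nat) → (ζ : Eq Nat 1 1) → Nat
steps to reach normal form (normal order): 12
started in normal form: no
first redex: a beta-redex


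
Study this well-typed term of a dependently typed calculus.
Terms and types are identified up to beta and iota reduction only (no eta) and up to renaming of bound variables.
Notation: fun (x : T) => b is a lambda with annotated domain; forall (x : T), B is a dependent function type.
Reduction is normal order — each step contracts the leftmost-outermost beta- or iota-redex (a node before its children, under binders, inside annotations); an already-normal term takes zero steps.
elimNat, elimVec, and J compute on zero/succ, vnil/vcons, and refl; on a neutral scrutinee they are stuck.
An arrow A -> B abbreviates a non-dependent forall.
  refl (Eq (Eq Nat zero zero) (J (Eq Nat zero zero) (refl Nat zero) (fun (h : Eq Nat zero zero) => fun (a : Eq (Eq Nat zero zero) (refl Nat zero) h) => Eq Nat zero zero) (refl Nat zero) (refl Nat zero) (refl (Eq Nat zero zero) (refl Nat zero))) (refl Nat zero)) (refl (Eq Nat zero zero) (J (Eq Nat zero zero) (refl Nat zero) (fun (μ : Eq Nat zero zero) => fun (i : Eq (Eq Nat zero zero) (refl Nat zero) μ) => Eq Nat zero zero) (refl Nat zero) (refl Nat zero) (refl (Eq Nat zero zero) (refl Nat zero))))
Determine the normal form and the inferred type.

reduced normal form:
  refl (Eq (Eq Nat zero zero) (refl Nat zero) (refl Nat zero)) (refl (Eq Nat zero zero) (refl Nat zero))
the term's type:
  Eq (Eq (Eq Nat zero zero) (refl Nat zero) (refl Nat zero)) (refl (Eq Nat zero zero) (refl Nat zero)) (refl (Eq Nat zero zero) (refl Nat zero))
observation: reduction starts at a J iota-redex, and 2 normal-order steps reach the normal form.


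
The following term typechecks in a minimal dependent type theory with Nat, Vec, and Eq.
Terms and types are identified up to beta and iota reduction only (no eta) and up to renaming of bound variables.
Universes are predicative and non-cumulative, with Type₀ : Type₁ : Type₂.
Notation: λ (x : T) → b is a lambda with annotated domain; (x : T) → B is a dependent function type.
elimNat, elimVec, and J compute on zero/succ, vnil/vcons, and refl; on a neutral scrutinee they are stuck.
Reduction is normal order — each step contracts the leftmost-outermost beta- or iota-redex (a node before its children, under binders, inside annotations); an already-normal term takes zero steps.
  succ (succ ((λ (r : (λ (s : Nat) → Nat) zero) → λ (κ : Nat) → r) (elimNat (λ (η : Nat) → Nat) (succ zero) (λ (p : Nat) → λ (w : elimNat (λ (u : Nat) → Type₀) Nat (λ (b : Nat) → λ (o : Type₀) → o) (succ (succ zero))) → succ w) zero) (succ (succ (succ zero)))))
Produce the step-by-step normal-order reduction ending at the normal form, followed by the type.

normal-order reduction:
  succ (succ ((λ (r : (λ (s : Nat) → Nat) zero) → λ (κ : Nat) → r) (elimNat (λ (η : Nat) → Nat) (succ zero) (λ (p : Nat) → λ (w : elimNat (λ (u : Nat) → Type₀) Nat (λ (b : Nat) → λ (o : Type₀) → o) (succ (succ zero))) → succ w) zero) (succ (succ (succ zero)))))
  ~> succ (succ ((λ (r : Nat) → elimNat (λ (s : Nat) → Nat) (succ zero) (λ (κ : Nat) → λ (η : elimNat (λ (p : Nat) → Type₀) Nat (λ (w : Nat) → λ (u : Type₀) → u) (succ (succ zero))) → succ η) zero) (succ (succ (succ zero)))))
  ~> succ (succ (elimNat (λ (r : Nat) → Nat) (succ zero) (λ (s : Nat) → λ (κ : elimNat (λ (η : Nat) → Type₀) Nat (λ (p : Nat) → λ (w : Type₀) → w) (succ (succ zero))) → succ κ) zero))
  ~> succ (succ (succ zero))
the term's type:
  Nat


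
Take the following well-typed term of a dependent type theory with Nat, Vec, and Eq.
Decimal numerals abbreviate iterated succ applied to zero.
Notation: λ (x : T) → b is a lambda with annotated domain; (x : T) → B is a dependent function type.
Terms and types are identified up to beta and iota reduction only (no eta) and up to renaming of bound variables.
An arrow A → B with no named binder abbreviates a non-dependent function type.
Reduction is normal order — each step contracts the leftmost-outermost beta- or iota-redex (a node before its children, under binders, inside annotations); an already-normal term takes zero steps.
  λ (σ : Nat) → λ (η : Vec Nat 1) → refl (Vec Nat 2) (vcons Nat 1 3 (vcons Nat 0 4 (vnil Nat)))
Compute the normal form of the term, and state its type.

reduced normal form:
  λ (σ : Nat) → λ (η : Vec Nat 1) → refl (Vec Nat 2) (vcons Nat 1 3 (vcons Nat 0 4 (vnil Nat)))
the term's type:
  Nat → Vec Nat 1 → Eq (Vec Nat 2) (vcons Nat 1 3 (vcons Nat 0 4 (vnil Nat))) (vcons Nat 1 3 (vcons Nat 0 4 (vnil Nat)))
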